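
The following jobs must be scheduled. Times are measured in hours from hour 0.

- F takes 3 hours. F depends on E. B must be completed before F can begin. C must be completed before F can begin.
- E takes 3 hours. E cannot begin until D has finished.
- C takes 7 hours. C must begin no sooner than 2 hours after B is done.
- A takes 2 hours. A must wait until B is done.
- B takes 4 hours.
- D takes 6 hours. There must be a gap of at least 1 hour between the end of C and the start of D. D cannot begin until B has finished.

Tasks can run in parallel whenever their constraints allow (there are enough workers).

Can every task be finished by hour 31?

Yes

B can start immediately at hour 0; it finishes at hour 4.
After B (finishes hour 4, plus 2-hour gap → hour 6), C can start at hour 6 and finishes at hour 13.
D cannot start until C (finishes hour 13, plus 1-hour gap → hour 14); B (finishes hour 4). The controlling bound is hour 14, so D finishes at 14 + 6 = hour 20.
E cannot begin until D (finishes hour 20). It runs from hour 20 to 20 + 3 = hour 23.
F cannot start until E (finishes hour 23); B (finishes hour 4); C (finishes hour 13). The controlling bound is hour 23, so F finishes at 23 + 3 = hour 26.
A cannot begin until B (finishes hour 4). It runs from hour 4 to 4 + 2 = hour 6.
Every task is finished by hour 26, which is no later than the deadline of 31, so the schedule is feasible.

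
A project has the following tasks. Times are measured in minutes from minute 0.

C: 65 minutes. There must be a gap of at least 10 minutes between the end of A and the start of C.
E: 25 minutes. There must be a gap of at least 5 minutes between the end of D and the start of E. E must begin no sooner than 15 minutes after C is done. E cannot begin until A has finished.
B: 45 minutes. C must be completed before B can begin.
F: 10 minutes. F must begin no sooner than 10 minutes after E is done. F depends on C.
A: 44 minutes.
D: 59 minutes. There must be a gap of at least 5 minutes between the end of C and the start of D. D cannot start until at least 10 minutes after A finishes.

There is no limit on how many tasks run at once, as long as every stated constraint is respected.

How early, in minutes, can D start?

Nothing blocks A, so it runs from minute 0 to minute 44.
C cannot begin until A (finishes minute 44, plus 10-minute gap → minute 54). It runs from minute 54 to 54 + 65 = minute 119.
D waits on C (finishes minute 119, plus 5-minute gap → minute 124); A (finishes minute 44, plus 10-minute gap → minute 54). The latest of these is minute 124, which is the earliest D can start.

124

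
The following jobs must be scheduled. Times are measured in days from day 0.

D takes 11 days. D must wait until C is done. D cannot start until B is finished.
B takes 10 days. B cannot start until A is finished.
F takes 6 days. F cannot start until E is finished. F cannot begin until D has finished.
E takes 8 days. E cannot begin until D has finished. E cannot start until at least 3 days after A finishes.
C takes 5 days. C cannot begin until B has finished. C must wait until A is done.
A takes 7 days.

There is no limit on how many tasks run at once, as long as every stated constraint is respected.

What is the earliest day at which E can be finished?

A has no prerequisites, so it starts at day 0 and finishes at day 7.
B waits on A (finishes day 7), so it starts at day 7 and finishes at 7 + 10 = day 17.
C cannot start until B (finishes day 17); A (finishes day 7). The controlling bound is day 17, so C finishes at 17 + 5 = day 22.
D has to wait for C (finishes day 22); B (finishes day 17). The latest of these is day 22, so D runs day 22 to 22 + 11 = day 33.
E cannot start until D (finishes day 33); A (finishes day 7, plus 3-day gap → day 10). The controlling bound is day 33, so E finishes at 33 + 8 = day 41.

41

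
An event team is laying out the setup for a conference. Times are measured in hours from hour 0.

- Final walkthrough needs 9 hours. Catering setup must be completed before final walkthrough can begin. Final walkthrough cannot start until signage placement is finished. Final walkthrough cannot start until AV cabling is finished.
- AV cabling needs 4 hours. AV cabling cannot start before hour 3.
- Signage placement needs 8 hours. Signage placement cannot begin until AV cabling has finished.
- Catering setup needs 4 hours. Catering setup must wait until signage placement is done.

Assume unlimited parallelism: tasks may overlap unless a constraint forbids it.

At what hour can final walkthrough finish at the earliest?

28

AV cabling waits on its own release at hour 3, so it starts at hour 3 and finishes at 3 + 4 = hour 7.
Signage placement waits on AV cabling (finishes hour 7), so it starts at hour 7 and finishes at 7 + 8 = hour 15.
Catering setup cannot begin until signage placement (finishes hour 15). It runs from hour 15 to 15 + 4 = hour 19.
Final walkthrough cannot start until catering setup (finishes hour 19); signage placement (finishes hour 15); AV cabling (finishes hour 7). The controlling bound is hour 19, so final walkthrough finishes at 19 + 9 = hour 28.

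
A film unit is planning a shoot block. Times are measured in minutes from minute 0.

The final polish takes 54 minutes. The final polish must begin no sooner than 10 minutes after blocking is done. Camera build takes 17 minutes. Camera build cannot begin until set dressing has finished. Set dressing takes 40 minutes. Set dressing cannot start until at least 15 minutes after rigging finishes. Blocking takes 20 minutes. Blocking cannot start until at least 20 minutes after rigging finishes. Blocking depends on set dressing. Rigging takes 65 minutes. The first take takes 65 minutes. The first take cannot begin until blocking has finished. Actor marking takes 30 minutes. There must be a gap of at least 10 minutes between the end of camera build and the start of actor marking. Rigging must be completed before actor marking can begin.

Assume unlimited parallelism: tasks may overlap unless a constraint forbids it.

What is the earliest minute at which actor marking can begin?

147

Nothing blocks rigging, so it runs from minute 0 to minute 65.
Set dressing waits on rigging (finishes minute 65, plus 15-minute gap → minute 80), so it starts at minute 80 and finishes at 80 + 40 = minute 120.
After set dressing (finishes minute 120), camera build can start at minute 120 and finishes at minute 137.
Actor marking waits on camera build (finishes minute 137, plus 10-minute gap → minute 147); rigging (finishes minute 65). The latest of these is minute 147, which is the earliest actor marking can start.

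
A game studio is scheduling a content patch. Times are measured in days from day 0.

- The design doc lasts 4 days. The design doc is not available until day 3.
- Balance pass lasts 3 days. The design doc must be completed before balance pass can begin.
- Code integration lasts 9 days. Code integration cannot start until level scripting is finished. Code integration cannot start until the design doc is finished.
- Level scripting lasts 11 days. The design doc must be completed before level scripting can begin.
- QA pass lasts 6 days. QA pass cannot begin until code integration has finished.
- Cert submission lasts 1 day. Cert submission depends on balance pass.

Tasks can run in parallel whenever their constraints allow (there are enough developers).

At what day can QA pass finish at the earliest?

The design doc waits on its own release at day 3, so it starts at day 3 and finishes at 3 + 4 = day 7.
Level scripting cannot begin until the design doc (finishes day 7). It runs from day 7 to 7 + 11 = day 18.
Code integration has to wait for level scripting (finishes day 18); the design doc (finishes day 7). The latest of these is day 18, so code integration runs day 18 to 18 + 9 = day 27.
QA pass waits on code integration (finishes day 27), so it starts at day 27 and finishes at 27 + 6 = day 33.

33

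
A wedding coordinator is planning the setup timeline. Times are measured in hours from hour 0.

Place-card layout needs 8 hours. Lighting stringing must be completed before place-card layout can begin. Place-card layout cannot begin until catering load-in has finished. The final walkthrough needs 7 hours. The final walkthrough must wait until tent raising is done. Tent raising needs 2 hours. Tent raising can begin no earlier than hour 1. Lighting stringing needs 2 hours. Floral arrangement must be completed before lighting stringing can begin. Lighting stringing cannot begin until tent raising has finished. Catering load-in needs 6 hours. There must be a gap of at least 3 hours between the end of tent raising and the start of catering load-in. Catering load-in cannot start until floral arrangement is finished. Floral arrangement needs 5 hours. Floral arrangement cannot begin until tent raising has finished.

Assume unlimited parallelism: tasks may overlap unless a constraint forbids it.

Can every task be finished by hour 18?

No

Tent raising cannot begin until its own release at hour 1. It runs from hour 1 to 1 + 2 = hour 3.
After tent raising (finishes hour 3), the final walkthrough can start at hour 3 and finishes at hour 10.
Floral arrangement cannot begin until tent raising (finishes hour 3). It runs from hour 3 to 3 + 5 = hour 8.
Catering load-in needs all of tent raising (finishes hour 3, plus 3-hour gap → hour 6); floral arrangement (finishes hour 8). That puts its earliest start at hour 8; it finishes at 8 + 6 = hour 14.
Lighting stringing has to wait for floral arrangement (finishes hour 8); tent raising (finishes hour 3). The latest of these is hour 8, so lighting stringing runs hour 8 to 8 + 2 = hour 10.
Place-card layout needs all of lighting stringing (finishes hour 10); catering load-in (finishes hour 14). That puts its earliest start at hour 14; it finishes at 14 + 8 = hour 22.
The earliest everything can be done is hour 22, which is after the deadline of 18, so it is not possible.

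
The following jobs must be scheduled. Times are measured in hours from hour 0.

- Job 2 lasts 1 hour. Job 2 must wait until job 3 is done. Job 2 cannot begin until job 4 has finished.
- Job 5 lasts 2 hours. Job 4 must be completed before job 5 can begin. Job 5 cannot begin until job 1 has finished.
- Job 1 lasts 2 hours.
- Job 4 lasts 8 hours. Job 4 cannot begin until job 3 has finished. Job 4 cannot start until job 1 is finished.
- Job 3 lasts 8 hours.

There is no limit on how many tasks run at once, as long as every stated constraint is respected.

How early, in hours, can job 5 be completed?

18

Job 3 can start immediately at hour 0; it finishes at hour 8.
Nothing blocks job 1, so it runs from hour 0 to hour 2.
Job 4 has to wait for job 3 (finishes hour 8); job 1 (finishes hour 2). The latest of these is hour 8, so job 4 runs hour 8 to 8 + 8 = hour 16.
Job 5 needs all of job 4 (finishes hour 16); job 1 (finishes hour 2). That puts its earliest start at hour 16; it finishes at 16 + 2 = hour 18.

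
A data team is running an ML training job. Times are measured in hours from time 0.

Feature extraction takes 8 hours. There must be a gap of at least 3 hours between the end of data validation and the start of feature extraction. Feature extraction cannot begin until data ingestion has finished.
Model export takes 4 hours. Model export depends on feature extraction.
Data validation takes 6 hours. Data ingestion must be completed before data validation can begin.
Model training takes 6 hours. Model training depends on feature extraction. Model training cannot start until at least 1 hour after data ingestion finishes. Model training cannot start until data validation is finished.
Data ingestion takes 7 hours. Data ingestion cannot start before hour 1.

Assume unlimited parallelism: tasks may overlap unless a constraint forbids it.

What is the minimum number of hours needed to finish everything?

After its own release at hour 1, data ingestion can start at hour 1 and finishes at hour 8.
After data ingestion (finishes hour 8), data validation can start at hour 8 and finishes at hour 14.
Feature extraction cannot start until data validation (finishes hour 14, plus 3-hour gap → hour 17); data ingestion (finishes hour 8). The controlling bound is hour 17, so feature extraction finishes at 17 + 8 = hour 25.
After feature extraction (finishes hour 25), model export can start at hour 25 and finishes at hour 29.
For model training: feature extraction (finishes hour 25); data ingestion (finishes hour 8, plus 1-hour gap → hour 9); data validation (finishes hour 14). Taking the maximum gives a start of hour 25, and it finishes at 25 + 6 = hour 31.
All tasks are finished once the last one completes. Finish times: Data ingestion at 8, Data validation at 14, Feature extraction at 25, Model training at 31, Model export at 29. The latest is hour 31.

31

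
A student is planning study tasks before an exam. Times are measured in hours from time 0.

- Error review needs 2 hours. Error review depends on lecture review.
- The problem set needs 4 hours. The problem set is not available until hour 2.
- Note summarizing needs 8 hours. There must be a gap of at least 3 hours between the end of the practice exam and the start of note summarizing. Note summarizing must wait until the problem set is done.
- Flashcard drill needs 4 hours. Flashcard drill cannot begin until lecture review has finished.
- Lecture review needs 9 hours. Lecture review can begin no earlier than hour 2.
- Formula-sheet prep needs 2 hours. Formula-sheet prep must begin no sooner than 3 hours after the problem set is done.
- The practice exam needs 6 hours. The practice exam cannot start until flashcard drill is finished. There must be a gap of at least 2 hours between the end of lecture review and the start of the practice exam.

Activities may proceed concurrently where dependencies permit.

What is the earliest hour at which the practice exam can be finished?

21

Lecture review cannot begin until its own release at hour 2. It runs from hour 2 to 2 + 9 = hour 11.
Flashcard drill cannot begin until lecture review (finishes hour 11). It runs from hour 11 to 11 + 4 = hour 15.
The practice exam has to wait for flashcard drill (finishes hour 15); lecture review (finishes hour 11, plus 2-hour gap → hour 13). The latest of these is hour 15, so the practice exam runs hour 15 to 15 + 6 = hour 21.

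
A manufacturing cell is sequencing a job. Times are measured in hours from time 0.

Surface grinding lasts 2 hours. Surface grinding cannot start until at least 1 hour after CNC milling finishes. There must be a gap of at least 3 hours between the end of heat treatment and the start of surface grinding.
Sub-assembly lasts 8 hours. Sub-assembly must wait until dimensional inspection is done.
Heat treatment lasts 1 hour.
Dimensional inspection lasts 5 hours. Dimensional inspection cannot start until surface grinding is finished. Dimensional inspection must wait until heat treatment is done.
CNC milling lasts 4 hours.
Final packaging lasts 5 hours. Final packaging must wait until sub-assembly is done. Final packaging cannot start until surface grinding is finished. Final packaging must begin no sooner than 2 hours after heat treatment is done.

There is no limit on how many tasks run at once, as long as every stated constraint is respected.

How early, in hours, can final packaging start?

Heat treatment has no prerequisites, so it starts at hour 0 and finishes at hour 1.
Nothing blocks CNC milling, so it runs from hour 0 to hour 4.
Surface grinding cannot start until CNC milling (finishes hour 4, plus 1-hour gap → hour 5); heat treatment (finishes hour 1, plus 3-hour gap → hour 4). The controlling bound is hour 5, so surface grinding finishes at 5 + 2 = hour 7.
Dimensional inspection has to wait for surface grinding (finishes hour 7); heat treatment (finishes hour 1). The latest of these is hour 7, so dimensional inspection runs hour 7 to 7 + 5 = hour 12.
Sub-assembly waits on dimensional inspection (finishes hour 12), so it starts at hour 12 and finishes at 12 + 8 = hour 20.
Final packaging waits on sub-assembly (finishes hour 20); surface grinding (finishes hour 7); heat treatment (finishes hour 1, plus 2-hour gap → hour 3). The latest of these is hour 20, which is the earliest final packaging can start.

20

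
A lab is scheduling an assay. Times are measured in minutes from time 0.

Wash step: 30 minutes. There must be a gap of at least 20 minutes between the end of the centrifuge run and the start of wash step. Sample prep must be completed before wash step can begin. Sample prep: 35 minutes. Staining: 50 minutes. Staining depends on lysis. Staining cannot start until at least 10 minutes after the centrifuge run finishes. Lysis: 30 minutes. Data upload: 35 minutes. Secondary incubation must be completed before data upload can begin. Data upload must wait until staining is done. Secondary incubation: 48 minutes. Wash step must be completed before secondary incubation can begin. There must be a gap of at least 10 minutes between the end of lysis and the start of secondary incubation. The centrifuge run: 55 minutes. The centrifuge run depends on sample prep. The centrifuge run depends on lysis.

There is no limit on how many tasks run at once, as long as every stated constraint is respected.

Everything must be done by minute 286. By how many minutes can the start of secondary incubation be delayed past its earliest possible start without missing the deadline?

63

Lysis has no prerequisites, so it starts at minute 0 and finishes at minute 30.
Sample prep can start immediately at minute 0; it finishes at minute 35.
The centrifuge run cannot start until sample prep (finishes minute 35); lysis (finishes minute 30). The controlling bound is minute 35, so the centrifuge run finishes at 35 + 55 = minute 90.
Wash step needs all of the centrifuge run (finishes minute 90, plus 20-minute gap → minute 110); sample prep (finishes minute 35). That puts its earliest start at minute 110; it finishes at 110 + 30 = minute 140.
Secondary incubation cannot start until wash step (finishes minute 140); lysis (finishes minute 30, plus 10-minute gap → minute 40). The controlling bound is minute 140, so secondary incubation finishes at 140 + 48 = minute 188.

Working backward from the deadline:
Data upload must finish by minute 286; it takes 35 minutes, so it must start by 286 − 35 = minute 251.
Since data upload (must start by minute 251) depends on it, secondary incubation must finish by minute 251. Backing off its 48-minute duration gives a latest start of minute 203.
So secondary incubation can start as early as minute 140 and as late as minute 203, giving 203 − 140 = 63 minutes of slack.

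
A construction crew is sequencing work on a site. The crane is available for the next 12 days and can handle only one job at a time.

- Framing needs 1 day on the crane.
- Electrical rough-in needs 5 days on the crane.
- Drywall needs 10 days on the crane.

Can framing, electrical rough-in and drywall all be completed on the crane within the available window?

Running back to back, the jobs need 1 + 5 + 10 = 16 days on the crane.
Since 16 > 12, they cannot all fit.

No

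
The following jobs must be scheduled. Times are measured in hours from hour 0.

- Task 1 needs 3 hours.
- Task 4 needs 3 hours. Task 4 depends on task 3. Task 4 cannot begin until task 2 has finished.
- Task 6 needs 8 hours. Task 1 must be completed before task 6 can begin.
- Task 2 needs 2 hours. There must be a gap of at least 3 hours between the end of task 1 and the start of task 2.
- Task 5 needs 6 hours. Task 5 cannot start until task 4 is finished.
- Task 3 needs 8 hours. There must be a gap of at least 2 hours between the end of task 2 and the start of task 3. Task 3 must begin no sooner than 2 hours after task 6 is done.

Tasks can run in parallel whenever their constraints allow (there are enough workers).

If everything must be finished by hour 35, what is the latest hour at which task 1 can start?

5

To finish by hour 35, task 5 (duration 6) must start no later than hour 29.
Task 4 must finish before task 5 (must start by hour 29). With a 3-hour duration, task 4 must start by 29 − 3 = hour 26.
Task 3 has to be done before task 4 (must start by hour 26). That means finishing by hour 26, i.e. starting by 26 − 8 = hour 18.
Task 2 has several dependents: task 3 (must start by hour 18, minus 2-hour gap → hour 16); task 4 (must start by hour 26). The earliest of those limits is hour 16, so task 2 must start by 16 − 2 = hour 14.
Task 6 feeds into task 3 (must start by hour 18, minus 2-hour gap → hour 16); so task 6 must finish by hour 16 and therefore start by hour 8.
Task 1 must finish in time for task 2 (must start by hour 14, minus 3-hour gap → hour 11); task 6 (must start by hour 8). The tightest is hour 8, so task 1 must start by 8 − 3 = hour 5.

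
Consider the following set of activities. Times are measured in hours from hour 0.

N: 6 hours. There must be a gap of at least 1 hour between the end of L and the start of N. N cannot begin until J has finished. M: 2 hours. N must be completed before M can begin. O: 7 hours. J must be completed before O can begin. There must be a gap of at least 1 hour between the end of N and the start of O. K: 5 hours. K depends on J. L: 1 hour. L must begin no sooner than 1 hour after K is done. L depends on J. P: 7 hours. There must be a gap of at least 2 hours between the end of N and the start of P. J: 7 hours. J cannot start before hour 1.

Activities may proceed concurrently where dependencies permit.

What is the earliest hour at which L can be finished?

J waits on its own release at hour 1, so it starts at hour 1 and finishes at 1 + 7 = hour 8.
K cannot begin until J (finishes hour 8). It runs from hour 8 to 8 + 5 = hour 13.
L cannot start until K (finishes hour 13, plus 1-hour gap → hour 14); J (finishes hour 8). The controlling bound is hour 14, so L finishes at 14 + 1 = hour 15.

15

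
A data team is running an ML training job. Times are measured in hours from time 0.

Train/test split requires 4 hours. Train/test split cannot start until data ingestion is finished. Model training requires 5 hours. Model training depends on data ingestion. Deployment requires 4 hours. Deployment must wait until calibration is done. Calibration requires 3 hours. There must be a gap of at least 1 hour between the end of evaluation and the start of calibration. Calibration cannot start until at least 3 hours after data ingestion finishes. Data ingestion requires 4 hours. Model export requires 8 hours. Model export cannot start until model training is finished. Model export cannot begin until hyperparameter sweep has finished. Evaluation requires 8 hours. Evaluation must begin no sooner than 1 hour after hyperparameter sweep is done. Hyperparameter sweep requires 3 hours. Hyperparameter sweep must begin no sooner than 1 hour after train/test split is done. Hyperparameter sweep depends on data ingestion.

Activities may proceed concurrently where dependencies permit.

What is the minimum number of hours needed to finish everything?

Data ingestion has no prerequisites, so it starts at hour 0 and finishes at hour 4.
Model training waits on data ingestion (finishes hour 4), so it starts at hour 4 and finishes at 4 + 5 = hour 9.
Train/test split waits on data ingestion (finishes hour 4), so it starts at hour 4 and finishes at 4 + 4 = hour 8.
Hyperparameter sweep has to wait for train/test split (finishes hour 8, plus 1-hour gap → hour 9); data ingestion (finishes hour 4). The latest of these is hour 9, so hyperparameter sweep runs hour 9 to 9 + 3 = hour 12.
Model export has to wait for model training (finishes hour 9); hyperparameter sweep (finishes hour 12). The latest of these is hour 12, so model export runs hour 12 to 12 + 8 = hour 20.
After hyperparameter sweep (finishes hour 12, plus 1-hour gap → hour 13), evaluation can start at hour 13 and finishes at hour 21.
Calibration has to wait for evaluation (finishes hour 21, plus 1-hour gap → hour 22); data ingestion (finishes hour 4, plus 3-hour gap → hour 7). The latest of these is hour 22, so calibration runs hour 22 to 22 + 3 = hour 25.
Deployment waits on calibration (finishes hour 25), so it starts at hour 25 and finishes at 25 + 4 = hour 29.
All tasks are finished once the last one completes. Finish times: Data ingestion at 4, Train/test split at 8, Hyperparameter sweep at 12, Model training at 9, Evaluation at 21, Calibration at 25, Model export at 20, Deployment at 29. The latest is hour 29.

29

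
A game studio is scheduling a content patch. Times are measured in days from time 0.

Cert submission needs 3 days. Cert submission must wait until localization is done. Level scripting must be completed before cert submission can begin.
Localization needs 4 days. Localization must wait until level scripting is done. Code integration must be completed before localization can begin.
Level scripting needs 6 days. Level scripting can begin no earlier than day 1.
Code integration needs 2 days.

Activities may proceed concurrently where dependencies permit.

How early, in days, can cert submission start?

Nothing blocks code integration, so it runs from day 0 to day 2.
Level scripting waits on its own release at day 1, so it starts at day 1 and finishes at 1 + 6 = day 7.
Localization needs all of level scripting (finishes day 7); code integration (finishes day 2). That puts its earliest start at day 7; it finishes at 7 + 4 = day 11.
Cert submission waits on localization (finishes day 11); level scripting (finishes day 7). The latest of these is day 11, which is the earliest cert submission can start.

11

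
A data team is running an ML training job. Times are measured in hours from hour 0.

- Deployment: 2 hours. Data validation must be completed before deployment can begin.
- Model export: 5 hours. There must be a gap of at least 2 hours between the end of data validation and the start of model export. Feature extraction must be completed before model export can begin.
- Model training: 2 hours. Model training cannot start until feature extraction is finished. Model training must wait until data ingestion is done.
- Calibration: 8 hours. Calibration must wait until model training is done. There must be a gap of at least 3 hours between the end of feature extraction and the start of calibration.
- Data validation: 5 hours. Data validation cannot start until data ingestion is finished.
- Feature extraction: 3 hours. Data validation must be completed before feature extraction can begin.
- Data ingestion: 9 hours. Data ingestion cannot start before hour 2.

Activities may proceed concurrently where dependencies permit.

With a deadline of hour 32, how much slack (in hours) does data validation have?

Data ingestion waits on its own release at hour 2, so it starts at hour 2 and finishes at 2 + 9 = hour 11.
Data validation waits on data ingestion (finishes hour 11), so it starts at hour 11 and finishes at 11 + 5 = hour 16.

Working backward from the deadline:
Calibration must finish by hour 32; it takes 8 hours, so it must start by 32 − 8 = hour 24.
Model training must finish before calibration (must start by hour 24). With a 2-hour duration, model training must start by 24 − 2 = hour 22.
Model export has no dependents, so it just needs to finish by hour 32. Starting by 32 − 5 = hour 27 achieves that.
For feature extraction: model training (must start by hour 22); calibration (must start by hour 24, minus 3-hour gap → hour 21); model export (must start by hour 27). The most restrictive is hour 21; with a 3-hour duration, feature extraction must start by hour 18.
Nothing follows deployment; the deadline of hour 32 is its only limit. It must start by 32 − 2 = hour 30.
Data validation has several dependents: feature extraction (must start by hour 18); model export (must start by hour 27, minus 2-hour gap → hour 25); deployment (must start by hour 30). The earliest of those limits is hour 18, so data validation must start by 18 − 5 = hour 13.
So data validation can start as early as hour 11 and as late as hour 13, giving 13 − 11 = 2 hours of slack.

2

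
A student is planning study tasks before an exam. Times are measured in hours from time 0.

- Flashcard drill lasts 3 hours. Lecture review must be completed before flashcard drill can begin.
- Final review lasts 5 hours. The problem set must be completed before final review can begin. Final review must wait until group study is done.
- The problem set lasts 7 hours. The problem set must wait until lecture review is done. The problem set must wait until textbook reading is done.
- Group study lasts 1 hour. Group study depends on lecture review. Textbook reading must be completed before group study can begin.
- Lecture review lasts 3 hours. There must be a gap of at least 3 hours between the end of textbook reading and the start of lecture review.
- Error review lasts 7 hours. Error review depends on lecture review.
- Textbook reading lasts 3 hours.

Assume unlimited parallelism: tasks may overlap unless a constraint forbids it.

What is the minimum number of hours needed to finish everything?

21

Textbook reading can start immediately at hour 0; it finishes at hour 3.
Lecture review waits on textbook reading (finishes hour 3, plus 3-hour gap → hour 6), so it starts at hour 6 and finishes at 6 + 3 = hour 9.
Group study cannot start until lecture review (finishes hour 9); textbook reading (finishes hour 3). The controlling bound is hour 9, so group study finishes at 9 + 1 = hour 10.
Error review cannot begin until lecture review (finishes hour 9). It runs from hour 9 to 9 + 7 = hour 16.
Flashcard drill cannot begin until lecture review (finishes hour 9). It runs from hour 9 to 9 + 3 = hour 12.
The problem set cannot start until lecture review (finishes hour 9); textbook reading (finishes hour 3). The controlling bound is hour 9, so the problem set finishes at 9 + 7 = hour 16.
Final review cannot start until the problem set (finishes hour 16); group study (finishes hour 10). The controlling bound is hour 16, so final review finishes at 16 + 5 = hour 21.
All tasks are finished once the last one completes. Finish times: Textbook reading at 3, Lecture review at 9, The problem set at 16, Flashcard drill at 12, Error review at 16, Group study at 10, Final review at 21. The latest is hour 21.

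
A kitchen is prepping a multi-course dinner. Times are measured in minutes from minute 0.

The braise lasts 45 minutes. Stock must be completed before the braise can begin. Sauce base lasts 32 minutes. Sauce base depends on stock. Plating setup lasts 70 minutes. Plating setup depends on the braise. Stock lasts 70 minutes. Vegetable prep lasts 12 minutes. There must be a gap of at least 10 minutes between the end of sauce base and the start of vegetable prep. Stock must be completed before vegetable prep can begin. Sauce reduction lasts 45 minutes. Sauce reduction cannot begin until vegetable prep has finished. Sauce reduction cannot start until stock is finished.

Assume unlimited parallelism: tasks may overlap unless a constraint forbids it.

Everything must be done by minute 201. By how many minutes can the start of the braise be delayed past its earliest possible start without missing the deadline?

Nothing blocks stock, so it runs from minute 0 to minute 70.
After stock (finishes minute 70), the braise can start at minute 70 and finishes at minute 115.

Working backward from the deadline:
Plating setup must finish by minute 201; it takes 70 minutes, so it must start by 201 − 70 = minute 131.
Since plating setup (must start by minute 131) depends on it, the braise must finish by minute 131. Backing off its 45-minute duration gives a latest start of minute 86.
So the braise can start as early as minute 70 and as late as minute 86, giving 86 − 70 = 16 minutes of slack.

16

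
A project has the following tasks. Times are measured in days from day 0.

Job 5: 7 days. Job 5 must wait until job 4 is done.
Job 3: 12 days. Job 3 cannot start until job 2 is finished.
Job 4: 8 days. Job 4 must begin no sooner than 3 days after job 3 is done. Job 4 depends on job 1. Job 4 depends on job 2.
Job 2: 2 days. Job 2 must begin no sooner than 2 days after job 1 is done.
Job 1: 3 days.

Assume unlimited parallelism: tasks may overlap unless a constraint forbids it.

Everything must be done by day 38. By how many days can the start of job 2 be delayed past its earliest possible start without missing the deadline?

Job 1 can start immediately at day 0; it finishes at day 3.
Job 2 cannot begin until job 1 (finishes day 3, plus 2-day gap → day 5). It runs from day 5 to 5 + 2 = day 7.

Working backward from the deadline:
To finish by day 38, job 5 (duration 7) must start no later than day 31.
Job 4 must finish before job 5 (must start by day 31). With an 8-day duration, job 4 must start by 31 − 8 = day 23.
Job 3 feeds into job 4 (must start by day 23, minus 3-day gap → day 20); so job 3 must finish by day 20 and therefore start by day 8.
Job 2 feeds job 3 (must start by day 8); job 4 (must start by day 23). Taking the minimum, job 2 must finish by day 8 and start by 8 − 2 = day 6.
So job 2 can start as early as day 5 and as late as day 6, giving 6 − 5 = 1 day of slack.

1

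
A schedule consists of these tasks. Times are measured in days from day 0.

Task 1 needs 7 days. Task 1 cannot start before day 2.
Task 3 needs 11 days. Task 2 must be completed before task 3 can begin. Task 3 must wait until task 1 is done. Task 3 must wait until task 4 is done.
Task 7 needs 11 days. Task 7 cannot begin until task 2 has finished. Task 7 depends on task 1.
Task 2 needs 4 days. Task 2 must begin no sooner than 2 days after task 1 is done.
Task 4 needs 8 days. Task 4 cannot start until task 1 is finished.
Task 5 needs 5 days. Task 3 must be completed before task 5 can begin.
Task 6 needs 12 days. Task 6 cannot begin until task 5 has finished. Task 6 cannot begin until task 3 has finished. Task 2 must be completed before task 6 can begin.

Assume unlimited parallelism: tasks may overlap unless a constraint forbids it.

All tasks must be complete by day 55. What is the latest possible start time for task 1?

12

To finish by day 55, task 6 (duration 12) must start no later than day 43.
Task 5 feeds into task 6 (must start by day 43); so task 5 must finish by day 43 and therefore start by day 38.
Task 3 has several dependents: task 5 (must start by day 38); task 6 (must start by day 43). The earliest of those limits is day 38, so task 3 must start by 38 − 11 = day 27.
Nothing follows task 7; the deadline of day 55 is its only limit. It must start by 55 − 11 = day 44.
For task 2: task 3 (must start by day 27); task 6 (must start by day 43); task 7 (must start by day 44). The most restrictive is day 27; with a 4-day duration, task 2 must start by day 23.
Task 4 feeds into task 3 (must start by day 27); so task 4 must finish by day 27 and therefore start by day 19.
Task 1 feeds task 2 (must start by day 23, minus 2-day gap → day 21); task 3 (must start by day 27); task 4 (must start by day 19); task 7 (must start by day 44). Taking the minimum, task 1 must finish by day 19 and start by 19 − 7 = day 12.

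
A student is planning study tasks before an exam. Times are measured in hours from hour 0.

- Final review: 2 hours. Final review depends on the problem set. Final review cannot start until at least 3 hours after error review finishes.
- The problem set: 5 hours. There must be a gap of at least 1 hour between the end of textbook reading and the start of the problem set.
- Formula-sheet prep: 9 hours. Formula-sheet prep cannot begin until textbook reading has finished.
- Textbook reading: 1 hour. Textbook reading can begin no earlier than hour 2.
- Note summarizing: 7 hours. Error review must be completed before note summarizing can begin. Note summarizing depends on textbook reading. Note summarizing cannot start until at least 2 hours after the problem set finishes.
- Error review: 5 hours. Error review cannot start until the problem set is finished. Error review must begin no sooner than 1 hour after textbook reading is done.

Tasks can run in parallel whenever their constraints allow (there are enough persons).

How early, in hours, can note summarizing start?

14

Textbook reading waits on its own release at hour 2, so it starts at hour 2 and finishes at 2 + 1 = hour 3.
The problem set cannot begin until textbook reading (finishes hour 3, plus 1-hour gap → hour 4). It runs from hour 4 to 4 + 5 = hour 9.
Error review cannot start until the problem set (finishes hour 9); textbook reading (finishes hour 3, plus 1-hour gap → hour 4). The controlling bound is hour 9, so error review finishes at 9 + 5 = hour 14.
Note summarizing waits on error review (finishes hour 14); textbook reading (finishes hour 3); the problem set (finishes hour 9, plus 2-hour gap → hour 11). The latest of these is hour 14, which is the earliest note summarizing can start.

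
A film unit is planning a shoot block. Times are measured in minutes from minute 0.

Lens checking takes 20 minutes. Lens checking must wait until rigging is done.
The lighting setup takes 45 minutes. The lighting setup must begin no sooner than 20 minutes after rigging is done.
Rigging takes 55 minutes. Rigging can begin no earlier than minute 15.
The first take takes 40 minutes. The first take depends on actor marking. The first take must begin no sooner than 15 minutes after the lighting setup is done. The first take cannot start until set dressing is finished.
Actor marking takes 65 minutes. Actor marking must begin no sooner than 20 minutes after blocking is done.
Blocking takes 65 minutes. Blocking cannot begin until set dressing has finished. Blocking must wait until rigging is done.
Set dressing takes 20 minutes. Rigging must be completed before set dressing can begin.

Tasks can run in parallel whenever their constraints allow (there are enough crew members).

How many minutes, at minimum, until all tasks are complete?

Rigging waits on its own release at minute 15, so it starts at minute 15 and finishes at 15 + 55 = minute 70.
Lens checking waits on rigging (finishes minute 70), so it starts at minute 70 and finishes at 70 + 20 = minute 90.
After rigging (finishes minute 70, plus 20-minute gap → minute 90), the lighting setup can start at minute 90 and finishes at minute 135.
Set dressing waits on rigging (finishes minute 70), so it starts at minute 70 and finishes at 70 + 20 = minute 90.
Blocking needs all of set dressing (finishes minute 90); rigging (finishes minute 70). That puts its earliest start at minute 90; it finishes at 90 + 65 = minute 155.
Actor marking cannot begin until blocking (finishes minute 155, plus 20-minute gap → minute 175). It runs from minute 175 to 175 + 65 = minute 240.
For the first take: actor marking (finishes minute 240); the lighting setup (finishes minute 135, plus 15-minute gap → minute 150); set dressing (finishes minute 90). Taking the maximum gives a start of minute 240, and it finishes at 240 + 40 = minute 280.
All tasks are finished once the last one completes. Finish times: Rigging at 70, Set dressing at 90, The lighting setup at 135, Lens checking at 90, Blocking at 155, Actor marking at 240, The first take at 280. The latest is minute 280.

280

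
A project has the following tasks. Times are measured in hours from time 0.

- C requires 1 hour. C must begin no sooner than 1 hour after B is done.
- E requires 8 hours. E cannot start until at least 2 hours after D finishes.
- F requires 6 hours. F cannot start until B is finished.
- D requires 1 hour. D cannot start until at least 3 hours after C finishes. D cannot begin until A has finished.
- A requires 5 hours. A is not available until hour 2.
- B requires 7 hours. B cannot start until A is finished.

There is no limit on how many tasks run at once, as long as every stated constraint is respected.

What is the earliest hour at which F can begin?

A cannot begin until its own release at hour 2. It runs from hour 2 to 2 + 5 = hour 7.
B waits on A (finishes hour 7), so it starts at hour 7 and finishes at 7 + 7 = hour 14.
F waits on B (finishes hour 14), so the earliest it can start is hour 14.

14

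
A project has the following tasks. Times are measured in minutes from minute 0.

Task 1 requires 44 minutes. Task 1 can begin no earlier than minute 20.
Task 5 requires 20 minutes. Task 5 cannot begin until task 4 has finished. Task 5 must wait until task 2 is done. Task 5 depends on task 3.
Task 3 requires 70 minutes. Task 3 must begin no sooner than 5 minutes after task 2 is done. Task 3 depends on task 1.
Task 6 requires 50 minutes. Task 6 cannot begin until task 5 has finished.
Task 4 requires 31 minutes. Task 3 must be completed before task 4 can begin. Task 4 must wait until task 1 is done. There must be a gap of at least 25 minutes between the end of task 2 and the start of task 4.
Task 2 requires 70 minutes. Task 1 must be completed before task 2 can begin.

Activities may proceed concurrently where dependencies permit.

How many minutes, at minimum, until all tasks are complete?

310

Task 1 cannot begin until its own release at minute 20. It runs from minute 20 to 20 + 44 = minute 64.
After task 1 (finishes minute 64), task 2 can start at minute 64 and finishes at minute 134.
For task 3: task 2 (finishes minute 134, plus 5-minute gap → minute 139); task 1 (finishes minute 64). Taking the maximum gives a start of minute 139, and it finishes at 139 + 70 = minute 209.
Task 4 needs all of task 3 (finishes minute 209); task 1 (finishes minute 64); task 2 (finishes minute 134, plus 25-minute gap → minute 159). That puts its earliest start at minute 209; it finishes at 209 + 31 = minute 240.
Task 5 needs all of task 4 (finishes minute 240); task 2 (finishes minute 134); task 3 (finishes minute 209). That puts its earliest start at minute 240; it finishes at 240 + 20 = minute 260.
Task 6 cannot begin until task 5 (finishes minute 260). It runs from minute 260 to 260 + 50 = minute 310.
All tasks are finished once the last one completes. Finish times: Task 1 at 64, Task 2 at 134, Task 3 at 209, Task 4 at 240, Task 5 at 260, Task 6 at 310. The latest is minute 310.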